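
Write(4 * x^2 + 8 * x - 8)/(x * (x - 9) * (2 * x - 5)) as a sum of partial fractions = -148/(65*(2*x - 5)) + 388/(117*(x - 9)) - 8/(45*x)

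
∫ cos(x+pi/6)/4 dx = sin(x + pi/6)/4 + C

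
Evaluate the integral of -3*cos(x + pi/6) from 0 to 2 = 3/2 - 3*sin(pi/6 + 2)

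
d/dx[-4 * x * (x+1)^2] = -12*x^2 - 16*x - 4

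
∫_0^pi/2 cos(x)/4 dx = 1/4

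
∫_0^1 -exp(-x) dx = -1 + exp(-1)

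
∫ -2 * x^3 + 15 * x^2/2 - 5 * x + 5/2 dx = -x^4/2 + 5*x^3/2 - 5*x^2/2 + 5*x/2 + C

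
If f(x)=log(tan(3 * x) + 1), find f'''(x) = 54*(tan(3*x)^6 + 3*tan(3*x)^5 + 4*tan(3*x)^4 + 2*tan(3*x)^3 + 5*tan(3*x)^2 - tan(3*x) + 2)/(tan(3*x) + 1)^3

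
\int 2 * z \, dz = z^2 + C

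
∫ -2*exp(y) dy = -2*exp(y) + C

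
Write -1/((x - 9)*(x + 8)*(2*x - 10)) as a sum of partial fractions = -1/(442*(x + 8)) + 1/(104*(x - 5)) - 1/(136*(x - 9))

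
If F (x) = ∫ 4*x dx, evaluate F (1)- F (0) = 2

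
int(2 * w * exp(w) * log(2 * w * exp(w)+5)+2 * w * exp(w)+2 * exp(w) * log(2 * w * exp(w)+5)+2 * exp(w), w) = (2*w*exp(w) + 5)*log(2*w*exp(w) + 5) + C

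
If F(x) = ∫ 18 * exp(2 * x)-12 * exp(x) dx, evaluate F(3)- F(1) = -(-2 + 3*E)^2 + (-2 + 3*exp(3))^2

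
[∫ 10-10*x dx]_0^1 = 5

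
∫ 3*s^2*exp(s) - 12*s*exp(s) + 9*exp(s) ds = 3*(s - 3)^2*exp(s) + C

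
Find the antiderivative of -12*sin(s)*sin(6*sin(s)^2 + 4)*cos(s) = cos(6*sin(s)^2 + 4) + C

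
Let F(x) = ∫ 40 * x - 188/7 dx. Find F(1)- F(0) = -48/7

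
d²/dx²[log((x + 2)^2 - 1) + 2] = (-2*x^2 - 8*x - 10)/(x^4 + 8*x^3 + 22*x^2 + 24*x + 9)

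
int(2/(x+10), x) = 2*log(x/2 + 5) + C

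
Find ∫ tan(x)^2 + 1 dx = tan(x) + C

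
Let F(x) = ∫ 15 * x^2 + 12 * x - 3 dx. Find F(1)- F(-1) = 4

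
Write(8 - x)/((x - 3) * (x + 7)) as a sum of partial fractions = -3/(2*(x + 7)) + 1/(2*(x - 3))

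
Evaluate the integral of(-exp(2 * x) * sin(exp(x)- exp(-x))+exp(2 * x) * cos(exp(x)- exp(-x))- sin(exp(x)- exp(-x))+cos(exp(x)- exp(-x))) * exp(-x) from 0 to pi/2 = -1 - sin(-exp(pi/2) + exp(-pi/2)) + cos(-exp(pi/2) + exp(-pi/2))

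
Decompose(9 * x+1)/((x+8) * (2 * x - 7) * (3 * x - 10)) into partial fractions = -279/(34*(3*x - 10)) + 130/(23*(2*x - 7)) - 71/(782*(x + 8))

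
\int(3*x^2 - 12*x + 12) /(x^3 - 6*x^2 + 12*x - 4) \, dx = log((x - 2)^3 + 4) + C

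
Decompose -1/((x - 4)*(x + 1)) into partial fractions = 1/(5*(x + 1)) - 1/(5*(x - 4))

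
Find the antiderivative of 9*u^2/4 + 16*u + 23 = 3*u^3/4 + 8*u^2 + 23*u + C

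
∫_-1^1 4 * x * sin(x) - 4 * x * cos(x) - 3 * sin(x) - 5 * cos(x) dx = -8*cos(1) - 2*sin(1)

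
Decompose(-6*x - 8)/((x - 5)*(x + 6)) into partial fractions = -28/(11*(x + 6)) - 38/(11*(x - 5))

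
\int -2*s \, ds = -s^2 + C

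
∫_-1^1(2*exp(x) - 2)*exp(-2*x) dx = -(-1 + E)^2 + (-1 + exp(-1))^2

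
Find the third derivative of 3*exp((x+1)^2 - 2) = 24*x^3*exp(x^2 + 2*x - 1) + 72*x^2*exp(x^2 + 2*x - 1) + 108*x*exp(x^2 + 2*x - 1) + 60*exp(x^2 + 2*x - 1)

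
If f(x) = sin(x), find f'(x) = cos(x)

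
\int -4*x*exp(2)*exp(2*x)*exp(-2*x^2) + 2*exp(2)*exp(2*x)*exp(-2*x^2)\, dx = exp(-2*x^2 + 2*x + 2) + C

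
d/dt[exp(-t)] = -exp(-t)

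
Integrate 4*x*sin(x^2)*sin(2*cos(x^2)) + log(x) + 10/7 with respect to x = x*log(x) + 3*x/7 + cos(2*cos(x^2)) + C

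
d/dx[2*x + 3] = 2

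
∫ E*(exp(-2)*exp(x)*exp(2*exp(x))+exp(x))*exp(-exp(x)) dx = 2*sinh(exp(x) - 1) + C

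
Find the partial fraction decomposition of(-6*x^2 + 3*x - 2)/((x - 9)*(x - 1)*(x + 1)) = -11/(20*(x + 1)) + 5/(16*(x - 1)) - 461/(80*(x - 9))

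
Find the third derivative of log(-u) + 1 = 2/u^3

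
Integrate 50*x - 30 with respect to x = 25*x^2 - 30*x + C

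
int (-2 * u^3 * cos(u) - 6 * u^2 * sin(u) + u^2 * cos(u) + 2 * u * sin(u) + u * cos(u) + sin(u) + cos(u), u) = (-2*u^3 + u^2 + u + 1)*sin(u) + C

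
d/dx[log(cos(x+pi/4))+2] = -tan(x + pi/4)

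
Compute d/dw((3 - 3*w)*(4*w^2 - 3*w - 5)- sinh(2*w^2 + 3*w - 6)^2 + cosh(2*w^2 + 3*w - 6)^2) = -36*w^2 + 42*w + 6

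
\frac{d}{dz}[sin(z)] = cos(z)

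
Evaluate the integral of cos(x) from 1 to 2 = -sin(1) + sin(2)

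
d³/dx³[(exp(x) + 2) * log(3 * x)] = (x^3*exp(x)*log(x) + x^3*exp(x)*log(3) + 3*x^2*exp(x) - 3*x*exp(x) + 2*exp(x) + 4)/x^3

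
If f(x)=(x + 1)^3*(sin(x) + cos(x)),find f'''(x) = x^3*sin(x) - x^3*cos(x) - 6*x^2*sin(x) - 12*x^2*cos(x) - 33*x*sin(x) - 3*x*cos(x) - 20*sin(x) + 14*cos(x)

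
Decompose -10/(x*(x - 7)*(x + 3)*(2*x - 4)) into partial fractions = 1/(30*(x + 3)) + 1/(10*(x - 2)) - 1/(70*(x - 7)) - 5/(42*x)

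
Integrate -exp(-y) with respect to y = exp(-y) + C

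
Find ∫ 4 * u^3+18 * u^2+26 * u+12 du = u^4 + 6*u^3 + 13*u^2 + 12*u + C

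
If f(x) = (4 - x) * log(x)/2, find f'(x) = (-x*log(x) - x + 4)/(2*x)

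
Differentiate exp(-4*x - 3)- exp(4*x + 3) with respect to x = (-4*exp(8*x + 6) - 4)*exp(-4*x - 3)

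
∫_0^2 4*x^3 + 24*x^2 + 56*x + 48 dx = 288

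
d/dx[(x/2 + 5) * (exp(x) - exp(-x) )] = (x*exp(2*x) + x + 11*exp(2*x) + 9)*exp(-x)/2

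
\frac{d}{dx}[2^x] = 2^x*log(2)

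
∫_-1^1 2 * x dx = 0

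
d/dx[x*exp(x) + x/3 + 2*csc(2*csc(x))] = x*exp(x) + exp(x) + 4*cot(x)*cot(2*csc(x))*csc(x)*csc(2*csc(x)) + 1/3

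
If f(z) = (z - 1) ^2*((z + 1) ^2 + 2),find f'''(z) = 24*z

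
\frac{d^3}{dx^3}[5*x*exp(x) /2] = 5*x*exp(x)/2 + 15*exp(x)/2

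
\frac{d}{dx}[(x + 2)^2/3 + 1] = 2*x/3 + 4/3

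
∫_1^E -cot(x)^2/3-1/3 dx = cot(E)/3 - cot(1)/3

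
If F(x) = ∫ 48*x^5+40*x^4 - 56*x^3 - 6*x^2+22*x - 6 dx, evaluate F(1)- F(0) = 5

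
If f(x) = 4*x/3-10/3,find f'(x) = 4/3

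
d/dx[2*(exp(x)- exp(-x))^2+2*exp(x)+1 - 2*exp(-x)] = (4*exp(4*x) + 2*exp(3*x) + 2*exp(x) - 4)*exp(-2*x)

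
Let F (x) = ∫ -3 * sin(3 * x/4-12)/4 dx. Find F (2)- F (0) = -cos(12) + cos(21/2)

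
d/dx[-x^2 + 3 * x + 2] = 3 - 2*x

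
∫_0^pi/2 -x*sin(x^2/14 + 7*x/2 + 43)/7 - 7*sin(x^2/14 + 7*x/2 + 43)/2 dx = -cos(43) + sin(pi^2/56 + pi/4 + 43)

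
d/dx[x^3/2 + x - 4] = 3*x^2/2 + 1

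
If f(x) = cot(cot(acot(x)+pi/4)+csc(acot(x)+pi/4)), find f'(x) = (-sqrt(2)*x^2*sqrt(1 + x^(-2)) - 2*x^2 + sqrt(2)*x*sqrt(1 + x^(-2)) - 2)/((x + 1)^2*(x^2 + 1)*sin(sqrt(2)*x*sqrt(1 + x^(-2))/(x + 1) - 1/(x + 1) + 1/(1 + 1/x))^2)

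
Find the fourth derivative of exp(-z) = exp(-z)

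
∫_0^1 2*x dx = 1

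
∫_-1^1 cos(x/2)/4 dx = sin(1/2)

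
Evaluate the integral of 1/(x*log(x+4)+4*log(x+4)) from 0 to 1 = -log(2*log(4)) + log(2*log(5))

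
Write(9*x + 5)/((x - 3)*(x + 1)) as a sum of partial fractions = 1/(x + 1) + 8/(x - 3)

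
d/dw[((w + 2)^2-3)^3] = 6*w^5 + 60*w^4 + 204*w^3 + 264*w^2 + 102*w + 12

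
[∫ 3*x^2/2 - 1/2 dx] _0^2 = 3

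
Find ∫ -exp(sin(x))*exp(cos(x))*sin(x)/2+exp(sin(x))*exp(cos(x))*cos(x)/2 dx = exp(sqrt(2)*sin(x + pi/4))/2 + C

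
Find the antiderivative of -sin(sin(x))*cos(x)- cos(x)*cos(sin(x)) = sqrt(2)*cos(sin(x) + pi/4) + C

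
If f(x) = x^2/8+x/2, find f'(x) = x/4 + 1/2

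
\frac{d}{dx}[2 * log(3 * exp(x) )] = 2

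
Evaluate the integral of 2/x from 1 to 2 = 2*log(2)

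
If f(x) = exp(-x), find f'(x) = -exp(-x)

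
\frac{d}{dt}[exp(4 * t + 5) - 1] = 4*exp(4*t + 5)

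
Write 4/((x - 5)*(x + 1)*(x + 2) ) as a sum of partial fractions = 4/(7*(x + 2)) - 2/(3*(x + 1)) + 2/(21*(x - 5))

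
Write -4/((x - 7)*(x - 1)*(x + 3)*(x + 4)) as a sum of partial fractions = 4/(55*(x + 4)) - 1/(10*(x + 3)) + 1/(30*(x - 1)) - 1/(165*(x - 7))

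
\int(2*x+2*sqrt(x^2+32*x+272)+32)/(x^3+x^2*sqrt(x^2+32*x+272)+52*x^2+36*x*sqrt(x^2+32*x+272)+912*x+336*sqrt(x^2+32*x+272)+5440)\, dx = (x + sqrt((x + 16)^2 + 16) + 16)/(x + sqrt((x + 16)^2 + 16) + 20) + C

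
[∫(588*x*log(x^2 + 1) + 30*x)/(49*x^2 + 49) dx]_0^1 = 15*log(2)/49 + 3*log(2)^2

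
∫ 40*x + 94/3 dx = 20*x^2 + 94*x/3 + C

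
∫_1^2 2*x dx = 3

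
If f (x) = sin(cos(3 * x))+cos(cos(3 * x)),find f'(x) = -3*sqrt(2)*sin(3*x)*cos(cos(3*x) + pi/4)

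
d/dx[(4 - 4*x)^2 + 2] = 32*x - 32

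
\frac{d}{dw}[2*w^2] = 4*w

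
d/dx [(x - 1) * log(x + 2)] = (x*log(x + 2) + x + 2*log(x + 2) - 1)/(x + 2)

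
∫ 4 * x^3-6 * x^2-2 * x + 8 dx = x^4 - 2*x^3 - x^2 + 8*x + C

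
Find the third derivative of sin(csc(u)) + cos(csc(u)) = sqrt(2)*(cos(pi/4 + 1/sin(u)) - 3*sin(pi/4 + 1/sin(u))/sin(u) - 6*cos(pi/4 + 1/sin(u))/sin(u)^2 + 6*sin(pi/4 + 1/sin(u))/sin(u)^3 + cos(u)^2*cos(pi/4 + 1/sin(u))/sin(u)^4)*cos(u)/sin(u)^2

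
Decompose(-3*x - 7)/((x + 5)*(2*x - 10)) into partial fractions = -2/(5*(x + 5)) - 11/(10*(x - 5))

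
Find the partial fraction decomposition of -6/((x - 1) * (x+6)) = 6/(7*(x + 6)) - 6/(7*(x - 1))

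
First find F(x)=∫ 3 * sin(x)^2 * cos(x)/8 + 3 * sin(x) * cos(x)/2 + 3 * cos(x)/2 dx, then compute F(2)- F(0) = -1 + (sin(2)/2 + 1)^3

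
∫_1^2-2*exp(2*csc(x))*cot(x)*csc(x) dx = -exp(2*csc(1)) + exp(2*csc(2))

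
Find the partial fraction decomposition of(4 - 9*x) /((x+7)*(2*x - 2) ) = -67/(16*(x + 7)) - 5/(16*(x - 1))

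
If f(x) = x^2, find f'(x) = 2*x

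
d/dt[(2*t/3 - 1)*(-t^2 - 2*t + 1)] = -2*t^2 - 2*t/3 + 8/3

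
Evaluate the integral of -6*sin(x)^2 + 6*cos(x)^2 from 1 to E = -3*sin(2) + 3*sin(2*E)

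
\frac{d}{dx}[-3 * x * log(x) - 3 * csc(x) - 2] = -3*log(x) + 3*cot(x)*csc(x) - 3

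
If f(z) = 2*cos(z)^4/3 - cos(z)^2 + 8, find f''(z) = -32*sin(z)^4/3 + 28*sin(z)^2/3 - 2/3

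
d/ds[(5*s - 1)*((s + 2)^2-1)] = 15*s^2 + 38*s + 11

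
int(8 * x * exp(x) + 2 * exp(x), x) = (8*x - 6)*exp(x) + C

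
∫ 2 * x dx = x^2 + C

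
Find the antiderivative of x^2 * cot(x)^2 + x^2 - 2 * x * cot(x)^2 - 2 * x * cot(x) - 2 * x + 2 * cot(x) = x*(2 - x)*cot(x) + C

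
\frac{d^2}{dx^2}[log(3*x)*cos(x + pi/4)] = -(x^2*log(x)*cos(x + pi/4) + x^2*log(3)*cos(x + pi/4) + 2*x*sin(x + pi/4) + cos(x + pi/4))/x^2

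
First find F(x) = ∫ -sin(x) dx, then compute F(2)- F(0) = -1 + cos(2)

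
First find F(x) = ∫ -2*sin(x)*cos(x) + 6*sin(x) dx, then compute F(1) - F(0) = -4 + (-3 + cos(1))^2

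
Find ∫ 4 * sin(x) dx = -4*cos(x) + C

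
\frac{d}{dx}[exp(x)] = exp(x)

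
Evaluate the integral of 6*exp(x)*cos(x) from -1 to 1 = 3*sqrt(2)*(-exp(-1)*cos(pi/4 + 1) + E*sin(pi/4 + 1))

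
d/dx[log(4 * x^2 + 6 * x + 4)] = (4*x + 3)/(2*x^2 + 3*x + 2)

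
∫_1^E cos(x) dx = -sin(1) + sin(E)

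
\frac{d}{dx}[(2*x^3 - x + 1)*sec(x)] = (2*x^3*sin(x)/cos(x) + 6*x^2 - x*sin(x)/cos(x) + sin(x)/cos(x) - 1)/cos(x)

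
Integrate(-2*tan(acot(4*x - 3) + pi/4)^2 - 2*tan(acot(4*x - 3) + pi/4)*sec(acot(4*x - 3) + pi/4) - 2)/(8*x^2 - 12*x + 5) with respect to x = (2*x + sqrt((8*x^2 - 12*x + 5)/(16*x^2 - 24*x + 9))*(4*x - 3) - 1)/(2*(x - 1)) + C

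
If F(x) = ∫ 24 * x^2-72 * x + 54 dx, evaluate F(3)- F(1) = 28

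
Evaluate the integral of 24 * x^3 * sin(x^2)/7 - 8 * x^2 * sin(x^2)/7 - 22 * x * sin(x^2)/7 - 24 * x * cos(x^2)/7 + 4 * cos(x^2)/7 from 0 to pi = -11/7 + (-12*pi^2 + 11 + 4*pi)*cos(pi^2)/7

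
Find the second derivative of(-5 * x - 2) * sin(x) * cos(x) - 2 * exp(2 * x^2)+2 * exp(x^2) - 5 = -32*x^2*exp(2*x^2) + 8*x^2*exp(x^2) + 10*x*sin(2*x) - 8*exp(2*x^2) + 4*exp(x^2) + 4*sin(2*x) - 10*cos(2*x)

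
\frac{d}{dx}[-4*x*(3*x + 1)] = -24*x - 4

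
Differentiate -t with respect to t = -1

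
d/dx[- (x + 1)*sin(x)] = -x*cos(x) - sin(x) - cos(x)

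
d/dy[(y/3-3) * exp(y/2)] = y*exp(y/2)/6 - 7*exp(y/2)/6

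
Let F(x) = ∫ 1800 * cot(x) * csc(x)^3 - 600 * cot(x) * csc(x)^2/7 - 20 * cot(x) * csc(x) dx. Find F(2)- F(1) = -600*csc(2)^3 - 300*csc(1)^2/7 - 20*csc(1) + 20*csc(2) + 300*csc(2)^2/7 + 600*csc(1)^3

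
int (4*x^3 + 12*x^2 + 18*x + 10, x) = x^4 + 4*x^3 + 9*x^2 + 10*x + C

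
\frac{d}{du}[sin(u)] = cos(u)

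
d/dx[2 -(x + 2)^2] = -2*x - 4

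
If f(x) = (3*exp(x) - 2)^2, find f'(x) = 18*exp(2*x) - 12*exp(x)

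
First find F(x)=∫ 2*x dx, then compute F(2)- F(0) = 4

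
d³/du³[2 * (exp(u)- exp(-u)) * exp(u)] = 16*exp(2*u)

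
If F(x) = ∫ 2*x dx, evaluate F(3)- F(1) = 8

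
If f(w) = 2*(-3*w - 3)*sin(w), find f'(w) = -6*w*cos(w) - 6*sin(w) - 6*cos(w)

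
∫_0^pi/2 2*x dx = pi^2/4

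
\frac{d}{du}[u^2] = 2*u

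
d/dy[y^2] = 2*y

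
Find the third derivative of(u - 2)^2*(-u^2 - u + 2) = 18 - 24*u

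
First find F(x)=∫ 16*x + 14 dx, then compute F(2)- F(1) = 38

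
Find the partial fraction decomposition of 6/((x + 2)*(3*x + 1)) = 18/(5*(3*x + 1)) - 6/(5*(x + 2))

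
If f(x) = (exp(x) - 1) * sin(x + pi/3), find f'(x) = sqrt(2)*exp(x)*cos(x + pi/12) - cos(x + pi/3)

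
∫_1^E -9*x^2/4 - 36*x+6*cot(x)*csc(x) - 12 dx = -18*exp(2) - 12*E - 3*exp(3)/4 - 6*csc(E) + 6*csc(1) + 123/4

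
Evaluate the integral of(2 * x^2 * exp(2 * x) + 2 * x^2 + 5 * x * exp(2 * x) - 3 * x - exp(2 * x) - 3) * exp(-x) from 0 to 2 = -8*exp(-2) + 8*exp(2)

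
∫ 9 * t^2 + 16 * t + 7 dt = 3*t^3 + 8*t^2 + 7*t + C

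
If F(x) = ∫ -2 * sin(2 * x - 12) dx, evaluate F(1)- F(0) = -cos(12) + cos(10)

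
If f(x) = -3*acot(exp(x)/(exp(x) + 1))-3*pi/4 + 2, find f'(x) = 3*exp(x)/(2*exp(2*x) + 2*exp(x) + 1)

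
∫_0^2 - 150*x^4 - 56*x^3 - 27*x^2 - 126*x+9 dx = -1490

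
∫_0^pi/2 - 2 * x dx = -pi^2/4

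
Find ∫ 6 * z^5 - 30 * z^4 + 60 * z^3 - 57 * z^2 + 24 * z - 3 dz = z^6 - 6*z^5 + 15*z^4 - 19*z^3 + 12*z^2 - 3*z + C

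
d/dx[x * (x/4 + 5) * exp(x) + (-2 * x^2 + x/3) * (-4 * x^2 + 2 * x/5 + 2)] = 32*x^3 + x^2*exp(x)/4 - 32*x^2/5 + 11*x*exp(x)/2 - 116*x/15 + 5*exp(x) + 2/3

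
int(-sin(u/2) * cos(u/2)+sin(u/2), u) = (cos(u/2) - 1)^2 + C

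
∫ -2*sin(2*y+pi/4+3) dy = cos(2*y + pi/4 + 3) + C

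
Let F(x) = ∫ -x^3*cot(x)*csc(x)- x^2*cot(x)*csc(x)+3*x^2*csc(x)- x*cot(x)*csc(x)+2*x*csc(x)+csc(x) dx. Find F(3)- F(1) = -3*csc(1) + 39*csc(3)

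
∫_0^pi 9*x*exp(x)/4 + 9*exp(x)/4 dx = 9*pi*exp(pi)/4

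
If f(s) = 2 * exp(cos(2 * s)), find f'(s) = -4*exp(cos(2*s))*sin(2*s)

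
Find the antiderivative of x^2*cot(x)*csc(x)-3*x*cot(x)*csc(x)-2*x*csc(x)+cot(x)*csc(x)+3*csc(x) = (-x^2 + 3*x - 1)*csc(x) + C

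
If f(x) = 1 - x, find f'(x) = -1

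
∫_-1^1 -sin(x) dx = 0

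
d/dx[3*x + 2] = 3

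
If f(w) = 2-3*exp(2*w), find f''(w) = -12*exp(2*w)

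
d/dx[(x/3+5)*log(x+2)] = (x*log(x + 2) + x + 2*log(x + 2) + 15)/(3*x + 6)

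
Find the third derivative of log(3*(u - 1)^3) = 6/(u^3 - 3*u^2 + 3*u - 1)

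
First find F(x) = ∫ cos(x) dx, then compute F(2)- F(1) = -sin(1) + sin(2)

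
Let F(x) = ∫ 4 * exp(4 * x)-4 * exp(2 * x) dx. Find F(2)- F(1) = -(-1 + exp(2))^2 + (-1 + exp(4))^2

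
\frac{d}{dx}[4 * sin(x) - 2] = 4*cos(x)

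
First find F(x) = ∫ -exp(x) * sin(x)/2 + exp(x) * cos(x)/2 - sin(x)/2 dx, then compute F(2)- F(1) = (1 + exp(2))*cos(2)/2 - (1 + E)*cos(1)/2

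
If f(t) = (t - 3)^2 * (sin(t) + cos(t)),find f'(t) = -t^2*sin(t) + t^2*cos(t) + 8*t*sin(t) - 4*t*cos(t) - 15*sin(t) + 3*cos(t)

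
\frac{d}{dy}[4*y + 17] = 4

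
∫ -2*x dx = -x^2 + C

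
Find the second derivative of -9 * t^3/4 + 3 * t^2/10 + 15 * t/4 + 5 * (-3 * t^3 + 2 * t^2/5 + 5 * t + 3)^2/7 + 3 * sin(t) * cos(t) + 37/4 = 1350*t^4/7 - 240*t^3/7 - 8952*t^2/35 - 147*t/2 - 6*sin(2*t) + 1391/35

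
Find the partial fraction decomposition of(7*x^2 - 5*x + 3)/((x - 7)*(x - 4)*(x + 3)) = 81/(70*(x + 3)) - 95/(21*(x - 4)) + 311/(30*(x - 7))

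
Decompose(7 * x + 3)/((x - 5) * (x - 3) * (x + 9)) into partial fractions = -5/(14*(x + 9)) - 1/(x - 3) + 19/(14*(x - 5))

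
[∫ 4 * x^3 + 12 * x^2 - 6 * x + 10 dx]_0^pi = (pi + 5)*(-pi^2 + 2*pi + pi^3)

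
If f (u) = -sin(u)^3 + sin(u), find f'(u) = cos(u)/4 + 3*cos(3*u)/4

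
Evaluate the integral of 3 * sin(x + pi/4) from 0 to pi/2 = 3*sqrt(2)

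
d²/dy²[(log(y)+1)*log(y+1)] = (-y^2*log(y) - y^2*log(y + 1) + y^2 - 2*y*log(y + 1) + 2*y - log(y + 1))/(y^4 + 2*y^3 + y^2)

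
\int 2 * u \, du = u^2 + C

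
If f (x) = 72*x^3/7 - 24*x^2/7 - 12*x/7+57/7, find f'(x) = 216*x^2/7 - 48*x/7 - 12/7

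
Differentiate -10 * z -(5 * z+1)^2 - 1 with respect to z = -50*z - 20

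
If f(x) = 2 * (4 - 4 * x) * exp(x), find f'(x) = -8*x*exp(x)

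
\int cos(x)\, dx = sin(x) + C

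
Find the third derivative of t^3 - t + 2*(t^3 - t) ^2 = 240*t^3 - 96*t + 6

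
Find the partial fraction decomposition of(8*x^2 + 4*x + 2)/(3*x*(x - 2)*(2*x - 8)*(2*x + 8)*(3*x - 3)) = 19/(5760*(x + 4)) + 7/(270*(x - 1)) - 7/(144*(x - 2)) + 73/(3456*(x - 4)) - 1/(576*x)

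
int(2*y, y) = y^2 + C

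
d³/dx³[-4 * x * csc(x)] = 4*(-x*cos(x)/sin(x) + 6*x*cos(x)/sin(x)^3 + 3 - 6/sin(x)^2)/sin(x)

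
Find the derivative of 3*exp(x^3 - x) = 9*x^2*exp(x^3 - x) - 3*exp(x^3 - x)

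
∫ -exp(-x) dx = exp(-x) + C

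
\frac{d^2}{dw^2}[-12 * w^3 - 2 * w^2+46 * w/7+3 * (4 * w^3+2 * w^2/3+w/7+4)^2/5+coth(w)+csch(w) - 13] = 288*w^4 + 64*w^3 + 80*w^2/7 + 1536*w/35 + 594/245 + 1/sinh(w) + 2*cosh(w)/sinh(w)^3 + 2/sinh(w)^3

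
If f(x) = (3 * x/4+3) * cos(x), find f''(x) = -3*x*cos(x)/4 - 3*sin(x)/2 - 3*cos(x)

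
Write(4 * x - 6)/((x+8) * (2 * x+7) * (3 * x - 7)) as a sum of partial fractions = 6/(217*(3*x - 7)) + 16/(63*(2*x + 7)) - 38/(279*(x + 8))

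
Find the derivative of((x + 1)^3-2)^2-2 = 6*x^5 + 30*x^4 + 60*x^3 + 48*x^2 + 6*x - 6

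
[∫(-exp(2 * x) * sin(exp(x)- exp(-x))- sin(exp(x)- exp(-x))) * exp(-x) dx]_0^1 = -1 + cos(E - exp(-1))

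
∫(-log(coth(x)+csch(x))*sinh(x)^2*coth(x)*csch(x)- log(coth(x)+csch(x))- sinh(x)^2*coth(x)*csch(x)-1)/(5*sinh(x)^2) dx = (coth(x) + csch(x))*log(coth(x) + csch(x))/5 + C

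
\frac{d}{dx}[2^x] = 2^x*log(2)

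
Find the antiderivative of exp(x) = exp(x) + C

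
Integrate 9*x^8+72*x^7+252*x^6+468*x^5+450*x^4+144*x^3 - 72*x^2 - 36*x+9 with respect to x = x^9 + 9*x^8 + 36*x^7 + 78*x^6 + 90*x^5 + 36*x^4 - 24*x^3 - 18*x^2 + 9*x + C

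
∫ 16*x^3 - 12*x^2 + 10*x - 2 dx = 4*x^4 - 4*x^3 + 5*x^2 - 2*x + C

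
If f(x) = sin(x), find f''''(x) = sin(x)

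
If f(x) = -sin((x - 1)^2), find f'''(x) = 8*x^3*cos(x^2 - 2*x + 1) - 24*x^2*cos(x^2 - 2*x + 1) + 12*x*sin(x^2 - 2*x + 1) + 24*x*cos(x^2 - 2*x + 1) - 12*sin(x^2 - 2*x + 1) - 8*cos(x^2 - 2*x + 1)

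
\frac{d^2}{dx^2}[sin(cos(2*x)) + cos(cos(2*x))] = -4*sin(2*x)^2*sin(cos(2*x)) - 4*sin(2*x)^2*cos(cos(2*x)) + 4*sin(cos(2*x))*cos(2*x) - 4*cos(2*x)*cos(cos(2*x))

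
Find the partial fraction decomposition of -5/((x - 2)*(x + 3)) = 1/(x + 3) - 1/(x - 2)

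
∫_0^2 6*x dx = 12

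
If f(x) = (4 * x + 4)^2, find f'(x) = 32*x + 32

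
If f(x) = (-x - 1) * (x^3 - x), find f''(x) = -12*x^2 - 6*x + 2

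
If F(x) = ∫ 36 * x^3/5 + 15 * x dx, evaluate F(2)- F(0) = 294/5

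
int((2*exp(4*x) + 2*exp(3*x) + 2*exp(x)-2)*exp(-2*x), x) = ((exp(x) + 1)*exp(x) - 1)^2*exp(-2*x) + C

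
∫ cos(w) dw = sin(w) + C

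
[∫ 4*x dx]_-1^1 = 0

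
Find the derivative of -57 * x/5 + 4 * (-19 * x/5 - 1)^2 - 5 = 2888*x/25 + 19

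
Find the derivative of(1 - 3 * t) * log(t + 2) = (-3*t*log(t + 2) - 3*t - 6*log(t + 2) + 1)/(t + 2)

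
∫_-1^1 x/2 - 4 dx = -8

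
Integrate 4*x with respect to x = 2*x^2 + C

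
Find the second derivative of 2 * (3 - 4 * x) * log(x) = (-8*x - 6)/x^2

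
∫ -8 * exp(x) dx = -8*exp(x) + C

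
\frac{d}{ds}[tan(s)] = cos(s)^(-2)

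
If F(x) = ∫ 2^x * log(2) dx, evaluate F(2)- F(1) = 2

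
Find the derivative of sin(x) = cos(x)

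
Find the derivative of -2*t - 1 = -2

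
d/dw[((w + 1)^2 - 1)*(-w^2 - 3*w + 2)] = -4*w^3 - 15*w^2 - 8*w + 4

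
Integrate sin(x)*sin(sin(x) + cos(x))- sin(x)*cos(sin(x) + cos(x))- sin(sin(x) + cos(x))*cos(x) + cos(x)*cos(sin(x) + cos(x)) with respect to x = sqrt(2)*sin(sqrt(2)*sin(x + pi/4) + pi/4) + C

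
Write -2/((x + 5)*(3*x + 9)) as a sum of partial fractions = 1/(3*(x + 5)) - 1/(3*(x + 3))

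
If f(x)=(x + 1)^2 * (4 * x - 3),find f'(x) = 12*x^2 + 10*x - 2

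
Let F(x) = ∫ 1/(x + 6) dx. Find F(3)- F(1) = -log(7) + log(9)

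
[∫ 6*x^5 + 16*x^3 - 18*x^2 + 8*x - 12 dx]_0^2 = 72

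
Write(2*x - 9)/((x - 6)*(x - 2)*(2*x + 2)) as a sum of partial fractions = -11/(42*(x + 1)) + 5/(24*(x - 2)) + 3/(56*(x - 6))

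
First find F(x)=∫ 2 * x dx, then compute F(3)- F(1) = 8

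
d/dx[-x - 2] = -1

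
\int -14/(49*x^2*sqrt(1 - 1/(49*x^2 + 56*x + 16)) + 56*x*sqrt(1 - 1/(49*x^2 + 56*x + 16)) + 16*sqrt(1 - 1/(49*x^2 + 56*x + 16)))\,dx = -2*asec(7*x + 4) + C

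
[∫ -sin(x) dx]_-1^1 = 0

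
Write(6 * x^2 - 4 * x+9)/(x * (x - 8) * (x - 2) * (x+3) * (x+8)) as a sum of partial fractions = 17/(256*(x + 8)) - 1/(11*(x + 3)) - 1/(24*(x - 2)) + 361/(8448*(x - 8)) + 3/(128*x)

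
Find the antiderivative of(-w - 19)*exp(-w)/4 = (w + 20)*exp(-w)/4 + C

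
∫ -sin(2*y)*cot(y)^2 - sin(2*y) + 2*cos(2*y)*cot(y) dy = sin(2*y)*cot(y) + C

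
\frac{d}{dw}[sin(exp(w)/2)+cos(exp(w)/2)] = sqrt(2)*exp(w)*cos(exp(w)/2 + pi/4)/2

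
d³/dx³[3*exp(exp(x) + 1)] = 3*exp(x + exp(x) + 1) + 9*exp(2*x + exp(x) + 1) + 3*exp(3*x + exp(x) + 1)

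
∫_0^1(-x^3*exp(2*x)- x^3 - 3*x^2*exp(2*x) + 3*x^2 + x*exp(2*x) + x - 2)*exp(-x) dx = -E + exp(-1)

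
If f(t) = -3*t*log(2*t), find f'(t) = -3*log(t) - 3 - 3*log(2)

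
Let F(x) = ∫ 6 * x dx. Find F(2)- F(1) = 9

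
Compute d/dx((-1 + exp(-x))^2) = (2*exp(x) - 2)*exp(-2*x)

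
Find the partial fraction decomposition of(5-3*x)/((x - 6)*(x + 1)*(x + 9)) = 4/(15*(x + 9)) - 1/(7*(x + 1)) - 13/(105*(x - 6))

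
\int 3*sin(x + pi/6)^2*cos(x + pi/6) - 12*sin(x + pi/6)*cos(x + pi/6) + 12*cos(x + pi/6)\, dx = (sin(x + pi/6) - 2)^3 + C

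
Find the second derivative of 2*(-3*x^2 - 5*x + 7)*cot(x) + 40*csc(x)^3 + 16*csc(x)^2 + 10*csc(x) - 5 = -12*x^2*cos(x)/sin(x)^3 + 24*x/sin(x)^2 - 20*x*cos(x)/sin(x)^3 - 12/tan(x) - 10/sin(x) - 44/sin(x)^2 + 28*cos(x)/sin(x)^3 - 340/sin(x)^3 + 96/sin(x)^4 + 480/sin(x)^5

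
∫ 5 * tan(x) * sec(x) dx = 5*sec(x) + C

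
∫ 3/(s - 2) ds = 3*log(s - 2) + C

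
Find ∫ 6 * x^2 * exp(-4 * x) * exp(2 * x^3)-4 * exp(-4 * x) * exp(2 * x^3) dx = exp(2*x*(x^2 - 2)) + C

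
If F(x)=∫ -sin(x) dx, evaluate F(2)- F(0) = -1 + cos(2)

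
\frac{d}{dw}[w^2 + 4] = 2*w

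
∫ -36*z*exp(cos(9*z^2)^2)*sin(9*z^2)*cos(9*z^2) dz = exp(cos(9*z^2)^2) + C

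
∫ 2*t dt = t^2 + C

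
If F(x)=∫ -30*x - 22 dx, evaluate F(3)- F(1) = -164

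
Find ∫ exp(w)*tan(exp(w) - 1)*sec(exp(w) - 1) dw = sec(exp(w) - 1) + C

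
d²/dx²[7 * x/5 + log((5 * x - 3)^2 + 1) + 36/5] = (-50*x^2 + 60*x - 16)/(25*x^4 - 60*x^3 + 56*x^2 - 24*x + 4)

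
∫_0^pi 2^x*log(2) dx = -1 + 2^pi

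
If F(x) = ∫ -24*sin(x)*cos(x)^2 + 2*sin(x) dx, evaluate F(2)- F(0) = -6 + 4*cos(2) + 2*cos(6)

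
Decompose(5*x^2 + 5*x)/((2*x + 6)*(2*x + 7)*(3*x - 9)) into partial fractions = 175/(78*(2*x + 7)) - 5/(6*(x + 3)) + 5/(39*(x - 3))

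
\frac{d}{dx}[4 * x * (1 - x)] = 4 - 8*x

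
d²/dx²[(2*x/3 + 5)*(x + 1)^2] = 4*x + 38/3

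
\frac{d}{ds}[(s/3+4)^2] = 2*s/9 + 8/3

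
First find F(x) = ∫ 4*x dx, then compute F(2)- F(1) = 6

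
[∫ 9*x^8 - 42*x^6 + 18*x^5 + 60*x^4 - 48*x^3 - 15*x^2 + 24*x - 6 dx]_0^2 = 124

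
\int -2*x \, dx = -x^2 + C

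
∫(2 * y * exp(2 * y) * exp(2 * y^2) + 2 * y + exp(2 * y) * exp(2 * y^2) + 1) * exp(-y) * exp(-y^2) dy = 2*sinh(y*(y + 1)) + C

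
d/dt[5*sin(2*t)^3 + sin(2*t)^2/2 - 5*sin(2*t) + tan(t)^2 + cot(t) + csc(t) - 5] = 30*sin(2*t)^2*cos(2*t) + sin(4*t) - 10*cos(2*t) + 2*tan(t)^3 + 2*tan(t) - cot(t)^2 - cot(t)*csc(t) - 1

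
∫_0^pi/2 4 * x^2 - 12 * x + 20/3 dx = (-2 + pi/3)*(-3*pi/2 + 1 + pi^2/2) + 2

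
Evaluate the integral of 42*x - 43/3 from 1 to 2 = 146/3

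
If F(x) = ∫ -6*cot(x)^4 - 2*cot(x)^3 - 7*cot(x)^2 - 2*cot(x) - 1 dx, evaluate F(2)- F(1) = -cot(1) - 2*cot(1)^3 + cot(2) - cot(1)^2 + 2*cot(2)^3 + cot(2)^2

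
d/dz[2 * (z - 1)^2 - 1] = 4*z - 4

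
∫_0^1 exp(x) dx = -1 + E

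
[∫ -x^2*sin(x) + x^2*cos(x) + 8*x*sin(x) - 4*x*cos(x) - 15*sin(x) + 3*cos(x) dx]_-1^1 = -12*cos(1) + 20*sin(1)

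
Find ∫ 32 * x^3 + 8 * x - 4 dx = 8*x^4 + 4*x^2 - 4*x + C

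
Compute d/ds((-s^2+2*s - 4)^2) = 4*s^3 - 12*s^2 + 24*s - 16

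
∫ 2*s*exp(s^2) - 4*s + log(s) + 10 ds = -2*s^2 + s*log(s) + 9*s + exp(s^2) + C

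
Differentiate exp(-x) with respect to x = -exp(-x)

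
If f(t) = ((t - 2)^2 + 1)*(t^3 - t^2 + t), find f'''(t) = 60*t^2 - 120*t + 60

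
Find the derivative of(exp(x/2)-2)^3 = 3*exp(3*x/2)/2 + 6*exp(x/2) - 6*exp(x)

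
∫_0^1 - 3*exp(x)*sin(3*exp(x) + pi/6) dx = cos(pi/6 + 3*E) - cos(pi/6 + 3)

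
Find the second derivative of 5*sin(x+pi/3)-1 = -5*sin(x + pi/3)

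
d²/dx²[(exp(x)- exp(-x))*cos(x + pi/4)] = -2*(exp(2*x) + 1)*exp(-x)*sin(x + pi/4)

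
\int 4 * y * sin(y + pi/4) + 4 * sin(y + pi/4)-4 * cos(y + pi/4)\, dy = (-4*y - 4)*cos(y + pi/4) + C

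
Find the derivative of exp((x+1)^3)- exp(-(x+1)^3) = (3*x^2*exp(2*x^3 + 6*x^2 + 6*x + 2) + 3*x^2 + 6*x*exp(2*x^3 + 6*x^2 + 6*x + 2) + 6*x + 3*exp(2*x^3 + 6*x^2 + 6*x + 2) + 3)*exp(-x^3 - 3*x^2 - 3*x - 1)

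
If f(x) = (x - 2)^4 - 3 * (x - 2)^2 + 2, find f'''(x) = 24*x - 48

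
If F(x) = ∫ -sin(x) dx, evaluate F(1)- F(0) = -1 + cos(1)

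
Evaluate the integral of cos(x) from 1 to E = -sin(1) + sin(E)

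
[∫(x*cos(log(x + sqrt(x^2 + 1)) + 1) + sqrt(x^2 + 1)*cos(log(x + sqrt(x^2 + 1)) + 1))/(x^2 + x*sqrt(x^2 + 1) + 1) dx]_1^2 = -sin(log(1 + sqrt(2)) + 1) + sin(1 + log(2 + sqrt(5)))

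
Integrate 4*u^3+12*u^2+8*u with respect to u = u^4 + 4*u^3 + 4*u^2 + C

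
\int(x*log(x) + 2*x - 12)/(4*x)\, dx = (x - 12)*(log(x) + 1)/4 + C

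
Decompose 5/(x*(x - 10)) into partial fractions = 1/(2*(x - 10)) - 1/(2*x)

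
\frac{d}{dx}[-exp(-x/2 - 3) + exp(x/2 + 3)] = (exp(x + 6) + 1)*exp(-x/2 - 3)/2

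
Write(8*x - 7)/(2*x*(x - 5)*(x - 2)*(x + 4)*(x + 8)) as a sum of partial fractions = -71/(8320*(x + 8)) + 13/(576*(x + 4)) - 1/(80*(x - 2)) + 11/(1170*(x - 5)) - 7/(640*x)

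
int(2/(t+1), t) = log(2*(t + 1)^2) + C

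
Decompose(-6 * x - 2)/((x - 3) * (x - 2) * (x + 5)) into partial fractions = 1/(2*(x + 5)) + 2/(x - 2) - 5/(2*(x - 3))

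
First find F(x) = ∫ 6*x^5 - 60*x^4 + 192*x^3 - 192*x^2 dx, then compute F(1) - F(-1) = -152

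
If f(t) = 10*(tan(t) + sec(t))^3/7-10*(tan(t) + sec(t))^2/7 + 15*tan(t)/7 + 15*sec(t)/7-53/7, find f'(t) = 5*(sin(t) + 1)^2*(3*sin(t)/cos(t) - 4 + 9/cos(t))/(7*cos(t)^3)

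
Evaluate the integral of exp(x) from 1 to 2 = -E + exp(2)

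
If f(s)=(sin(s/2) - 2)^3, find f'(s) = -3*sin(s) + 51*cos(s/2)/8 - 3*cos(3*s/2)/8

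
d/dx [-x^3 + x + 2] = 1 - 3*x^2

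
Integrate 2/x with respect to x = 2*log(3*x) + C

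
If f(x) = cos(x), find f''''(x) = cos(x)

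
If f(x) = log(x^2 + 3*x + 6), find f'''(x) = (4*x^3 + 18*x^2 - 18*x - 54)/(x^6 + 9*x^5 + 45*x^4 + 135*x^3 + 270*x^2 + 324*x + 216)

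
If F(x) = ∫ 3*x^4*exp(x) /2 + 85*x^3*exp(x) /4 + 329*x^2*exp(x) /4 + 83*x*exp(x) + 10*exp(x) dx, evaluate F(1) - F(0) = 253*E/4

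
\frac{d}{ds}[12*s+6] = 12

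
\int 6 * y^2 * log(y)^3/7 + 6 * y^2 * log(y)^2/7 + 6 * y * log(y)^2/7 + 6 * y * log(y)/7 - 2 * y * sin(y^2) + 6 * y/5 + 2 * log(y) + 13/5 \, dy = 2*y^3*log(y)^3/7 + 3*y^2*log(y)^2/7 + 3*y^2/5 + 2*y*log(y) + 3*y/5 + cos(y^2) + C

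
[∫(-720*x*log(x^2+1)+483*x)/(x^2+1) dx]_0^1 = -5*(-4 + 6*log(2))^2 + 3*log(2)/2 + 80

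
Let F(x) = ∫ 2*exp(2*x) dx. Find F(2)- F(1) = -exp(2) + exp(4)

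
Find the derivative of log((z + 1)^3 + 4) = (3*z^2 + 6*z + 3)/(z^3 + 3*z^2 + 3*z + 5)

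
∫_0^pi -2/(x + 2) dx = -2*log(2 + pi) + 2*log(2)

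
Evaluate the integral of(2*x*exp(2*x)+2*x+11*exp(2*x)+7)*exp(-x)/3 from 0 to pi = (2*pi/3 + 3)*(-exp(-pi) + exp(pi))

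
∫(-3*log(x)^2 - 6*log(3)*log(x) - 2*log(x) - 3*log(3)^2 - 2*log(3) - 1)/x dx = -(log(3*x)^2 + log(3*x) + 1)*log(3*x) + C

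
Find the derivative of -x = -1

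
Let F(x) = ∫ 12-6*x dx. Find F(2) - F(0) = 12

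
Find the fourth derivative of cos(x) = cos(x)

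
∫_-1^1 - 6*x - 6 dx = -12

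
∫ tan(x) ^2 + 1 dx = tan(x) + C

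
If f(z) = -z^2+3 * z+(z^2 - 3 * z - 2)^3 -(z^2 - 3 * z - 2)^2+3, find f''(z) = 30*z^4 - 180*z^3 + 240*z^2 + 90*z - 96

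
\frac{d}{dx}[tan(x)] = cos(x)^(-2)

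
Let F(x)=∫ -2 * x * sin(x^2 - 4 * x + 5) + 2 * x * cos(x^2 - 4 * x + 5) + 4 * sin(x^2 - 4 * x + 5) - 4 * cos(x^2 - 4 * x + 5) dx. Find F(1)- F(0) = cos(2) - cos(5) + sin(2) - sin(5)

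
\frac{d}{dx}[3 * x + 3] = 3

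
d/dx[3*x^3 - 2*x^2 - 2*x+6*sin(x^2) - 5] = 9*x^2 + 12*x*cos(x^2) - 4*x - 2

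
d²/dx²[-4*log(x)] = 4/x^2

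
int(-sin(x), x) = cos(x) + C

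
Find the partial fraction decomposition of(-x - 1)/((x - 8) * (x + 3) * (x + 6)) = 5/(42*(x + 6)) - 2/(33*(x + 3)) - 9/(154*(x - 8))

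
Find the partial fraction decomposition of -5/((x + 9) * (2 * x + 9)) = -10/(9*(2*x + 9)) + 5/(9*(x + 9))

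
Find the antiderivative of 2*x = x^2 + C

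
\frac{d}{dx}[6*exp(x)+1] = 6*exp(x)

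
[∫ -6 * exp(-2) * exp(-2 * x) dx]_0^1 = -3*exp(-2) + 3*exp(-4)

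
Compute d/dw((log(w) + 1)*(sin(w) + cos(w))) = sqrt(2)*(w*log(w)*cos(w + pi/4) + w*cos(w + pi/4) + sin(w + pi/4))/w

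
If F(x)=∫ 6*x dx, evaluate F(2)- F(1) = 9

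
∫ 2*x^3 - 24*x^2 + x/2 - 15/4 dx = x^4/2 - 8*x^3 + x^2/4 - 15*x/4 + C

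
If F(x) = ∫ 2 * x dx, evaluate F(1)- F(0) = 1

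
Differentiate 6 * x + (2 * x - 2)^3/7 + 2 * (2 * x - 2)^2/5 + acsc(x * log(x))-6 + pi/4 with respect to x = (120*x^4*sqrt(1 - 1/(x^2*log(x)^2))*log(x)^2 - 128*x^3*sqrt(1 - 1/(x^2*log(x)^2))*log(x)^2 + 218*x^2*sqrt(1 - 1/(x^2*log(x)^2))*log(x)^2 - 35*log(x) - 35)/(35*x^2*sqrt(1 - 1/(x^2*log(x)^2))*log(x)^2)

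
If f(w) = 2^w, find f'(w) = 2^w*log(2)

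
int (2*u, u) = u^2 + C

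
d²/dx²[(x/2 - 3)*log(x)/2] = (x + 6)/(4*x^2)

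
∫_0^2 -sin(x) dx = -1 + cos(2)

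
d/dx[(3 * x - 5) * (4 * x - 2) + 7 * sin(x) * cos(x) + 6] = 24*x - 14*sin(x)^2 - 19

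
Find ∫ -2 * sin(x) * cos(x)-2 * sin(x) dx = (cos(x) + 1)^2 + C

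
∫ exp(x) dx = exp(x) + C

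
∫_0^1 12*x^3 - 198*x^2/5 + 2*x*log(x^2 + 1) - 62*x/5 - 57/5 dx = -144/5 + 2*log(2)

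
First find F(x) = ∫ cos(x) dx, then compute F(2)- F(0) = sin(2)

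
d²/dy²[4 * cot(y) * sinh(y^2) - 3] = 16*y^2*sinh(y^2)/tan(y) - 16*y*cosh(y^2)/sin(y)^2 + 8*cosh(y^2)/tan(y) + 8*cos(y)*sinh(y^2)/sin(y)^3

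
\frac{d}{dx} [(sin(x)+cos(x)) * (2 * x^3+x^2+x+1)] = 2*sqrt(2)*x^3*cos(x + pi/4) + 5*x^2*sin(x) + 7*x^2*cos(x) + x*sin(x) + 3*x*cos(x) + 2*cos(x)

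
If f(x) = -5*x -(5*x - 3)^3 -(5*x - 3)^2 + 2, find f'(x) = -375*x^2 + 400*x - 110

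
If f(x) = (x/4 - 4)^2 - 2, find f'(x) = x/8 - 2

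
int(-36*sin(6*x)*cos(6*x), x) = -3*sin(6*x)^2 + C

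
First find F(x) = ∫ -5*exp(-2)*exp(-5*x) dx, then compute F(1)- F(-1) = -exp(3) + exp(-7)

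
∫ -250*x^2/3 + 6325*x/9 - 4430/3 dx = -250*x^3/9 + 6325*x^2/18 - 4430*x/3 + C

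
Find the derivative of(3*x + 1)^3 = 81*x^2 + 54*x + 9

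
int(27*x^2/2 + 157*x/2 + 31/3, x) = 9*x^3/2 + 157*x^2/4 + 31*x/3 + C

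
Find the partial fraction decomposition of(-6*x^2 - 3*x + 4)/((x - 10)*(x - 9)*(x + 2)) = -7/(66*(x + 2)) + 509/(11*(x - 9)) - 313/(6*(x - 10))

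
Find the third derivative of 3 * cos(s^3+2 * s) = 81*s^6*sin(s^3 + 2*s) + 162*s^4*sin(s^3 + 2*s) - 162*s^3*cos(s^3 + 2*s) + 108*s^2*sin(s^3 + 2*s) - 108*s*cos(s^3 + 2*s) + 6*sin(s^3 + 2*s)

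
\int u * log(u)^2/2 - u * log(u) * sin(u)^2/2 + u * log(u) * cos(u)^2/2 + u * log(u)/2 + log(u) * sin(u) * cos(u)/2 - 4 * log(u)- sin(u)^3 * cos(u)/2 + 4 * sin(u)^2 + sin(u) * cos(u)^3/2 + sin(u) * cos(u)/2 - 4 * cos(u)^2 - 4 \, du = -4*u*log(u) + (2*u*log(u) + sin(2*u))^2/16 - 2*sin(2*u) + C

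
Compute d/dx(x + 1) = 1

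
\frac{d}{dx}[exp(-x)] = -exp(-x)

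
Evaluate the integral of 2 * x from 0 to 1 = 1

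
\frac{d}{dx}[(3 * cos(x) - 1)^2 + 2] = 6*sin(x) - 9*sin(2*x)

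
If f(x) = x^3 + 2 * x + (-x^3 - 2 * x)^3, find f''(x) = -72*x^7 - 252*x^5 - 240*x^3 - 42*x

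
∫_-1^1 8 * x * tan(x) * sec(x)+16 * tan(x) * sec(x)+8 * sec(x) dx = 16*sec(1)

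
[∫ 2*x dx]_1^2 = 3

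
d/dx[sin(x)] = cos(x)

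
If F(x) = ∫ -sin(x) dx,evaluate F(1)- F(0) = -1 + cos(1)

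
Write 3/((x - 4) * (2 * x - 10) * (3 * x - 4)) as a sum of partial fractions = 27/(176*(3*x - 4)) - 3/(16*(x - 4)) + 3/(22*(x - 5))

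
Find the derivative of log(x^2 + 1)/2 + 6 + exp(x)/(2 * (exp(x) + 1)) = (x^2*exp(x) + 2*x*exp(2*x) + 4*x*exp(x) + 2*x + exp(x))/(2*x^2*exp(2*x) + 4*x^2*exp(x) + 2*x^2 + 2*exp(2*x) + 4*exp(x) + 2)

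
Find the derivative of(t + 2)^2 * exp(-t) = (-t^2 - 2*t)*exp(-t)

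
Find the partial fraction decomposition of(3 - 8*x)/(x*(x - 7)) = -53/(7*(x - 7)) - 3/(7*x)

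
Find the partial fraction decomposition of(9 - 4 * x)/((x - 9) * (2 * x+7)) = -46/(25*(2*x + 7)) - 27/(25*(x - 9))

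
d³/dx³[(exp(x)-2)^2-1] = 8*exp(2*x) - 4*exp(x)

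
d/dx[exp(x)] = exp(x)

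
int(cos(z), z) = sin(z) + C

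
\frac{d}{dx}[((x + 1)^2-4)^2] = 4*x^3 + 12*x^2 - 4*x - 12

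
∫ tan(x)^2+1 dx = tan(x) + C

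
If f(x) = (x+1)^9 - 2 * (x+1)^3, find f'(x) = 9*x^8 + 72*x^7 + 252*x^6 + 504*x^5 + 630*x^4 + 504*x^3 + 246*x^2 + 60*x + 3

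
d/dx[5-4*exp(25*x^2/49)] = -200*x*exp(25*x^2/49)/49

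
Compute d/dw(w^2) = 2*w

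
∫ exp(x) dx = exp(x) + C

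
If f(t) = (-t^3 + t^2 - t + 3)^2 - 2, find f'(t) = 6*t^5 - 10*t^4 + 12*t^3 - 24*t^2 + 14*t - 6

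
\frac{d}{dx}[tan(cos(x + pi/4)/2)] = -sin(x + pi/4)/(2*cos(cos(x + pi/4)/2)^2)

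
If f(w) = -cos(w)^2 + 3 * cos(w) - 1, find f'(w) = (2*cos(w) - 3)*sin(w)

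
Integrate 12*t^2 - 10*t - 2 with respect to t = 4*t^3 - 5*t^2 - 2*t + C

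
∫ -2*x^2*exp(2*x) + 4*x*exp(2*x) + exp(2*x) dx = (-x^2 + 3*x - 1)*exp(2*x) + C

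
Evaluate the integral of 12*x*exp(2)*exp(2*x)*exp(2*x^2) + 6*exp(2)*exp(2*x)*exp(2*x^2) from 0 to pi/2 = -3*exp(2) + 3*exp(2 + pi + pi^2/2)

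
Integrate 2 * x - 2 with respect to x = x^2 - 2*x + C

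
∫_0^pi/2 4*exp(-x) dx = 4 - 4*exp(-pi/2)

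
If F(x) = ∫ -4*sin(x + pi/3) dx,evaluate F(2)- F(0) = 4*cos(pi/3 + 2) - 2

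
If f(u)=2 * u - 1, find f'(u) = 2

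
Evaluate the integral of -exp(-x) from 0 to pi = -1 + exp(-pi)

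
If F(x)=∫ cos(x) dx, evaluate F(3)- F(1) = -sin(1) + sin(3)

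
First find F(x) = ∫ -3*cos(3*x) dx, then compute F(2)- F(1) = sin(3) - sin(6)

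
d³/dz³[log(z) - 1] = 2/z^3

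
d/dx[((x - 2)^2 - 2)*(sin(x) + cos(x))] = sqrt(2)*x^2*cos(x + pi/4) + 6*x*sin(x) - 2*x*cos(x) - 6*sin(x) - 2*cos(x)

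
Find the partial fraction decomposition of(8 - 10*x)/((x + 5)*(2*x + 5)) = 66/(5*(2*x + 5)) - 58/(5*(x + 5))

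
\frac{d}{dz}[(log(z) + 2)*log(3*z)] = (2*log(z) + log(3) + 2)/z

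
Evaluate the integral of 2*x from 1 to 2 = 3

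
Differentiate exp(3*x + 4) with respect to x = 3*exp(3*x + 4)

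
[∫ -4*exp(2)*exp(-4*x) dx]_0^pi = -exp(2) + exp(2 - 4*pi)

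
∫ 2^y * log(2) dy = 2^y + C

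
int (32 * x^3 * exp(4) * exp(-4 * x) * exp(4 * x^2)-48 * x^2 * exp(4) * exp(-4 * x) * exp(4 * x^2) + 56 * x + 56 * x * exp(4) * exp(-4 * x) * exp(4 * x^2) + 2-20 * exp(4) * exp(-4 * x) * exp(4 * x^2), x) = 28*x^2 + 2*x + 4*(x^2 - x + 1)*exp(4*x^2 - 4*x + 4) + C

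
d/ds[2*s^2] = 4*s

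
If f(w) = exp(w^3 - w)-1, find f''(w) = 9*w^4*exp(w^3 - w) - 6*w^2*exp(w^3 - w) + 6*w*exp(w^3 - w) + exp(w^3 - w)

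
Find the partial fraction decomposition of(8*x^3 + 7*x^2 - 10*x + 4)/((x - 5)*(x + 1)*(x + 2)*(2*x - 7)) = -3182/(297*(2*x - 7)) + 12/(77*(x + 2)) + 13/(54*(x + 1)) + 1129/(126*(x - 5))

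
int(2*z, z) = z^2 + C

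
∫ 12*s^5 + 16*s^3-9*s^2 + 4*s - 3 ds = 2*s^6 + 4*s^4 - 3*s^3 + 2*s^2 - 3*s + C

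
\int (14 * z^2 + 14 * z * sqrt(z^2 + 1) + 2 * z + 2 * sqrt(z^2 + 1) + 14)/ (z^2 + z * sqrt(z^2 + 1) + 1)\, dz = 14*z + 2*log(z + sqrt(z^2 + 1)) + C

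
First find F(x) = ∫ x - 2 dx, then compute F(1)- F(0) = -3/2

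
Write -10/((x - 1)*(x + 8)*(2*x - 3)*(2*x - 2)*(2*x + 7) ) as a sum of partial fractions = 4/(729*(2*x + 7)) - 4/(19*(2*x - 3)) - 5/(13851*(x + 8)) + 25/(243*(x - 1)) + 5/(81*(x - 1)^2)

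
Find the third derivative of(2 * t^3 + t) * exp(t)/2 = t^3*exp(t) + 9*t^2*exp(t) + 37*t*exp(t)/2 + 15*exp(t)/2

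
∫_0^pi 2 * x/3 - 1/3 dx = -pi/3 + pi^2/3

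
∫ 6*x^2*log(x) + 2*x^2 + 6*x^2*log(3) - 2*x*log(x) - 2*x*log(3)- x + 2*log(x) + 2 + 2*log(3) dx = x*(2*x^2 - x + 2)*log(3*x) + C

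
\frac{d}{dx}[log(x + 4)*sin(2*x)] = (2*x*log(x + 4)*cos(2*x) + 8*log(x + 4)*cos(2*x) + sin(2*x))/(x + 4)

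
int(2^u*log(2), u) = 2^u + C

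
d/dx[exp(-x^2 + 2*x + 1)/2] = -x*exp(-x^2 + 2*x + 1) + exp(-x^2 + 2*x + 1)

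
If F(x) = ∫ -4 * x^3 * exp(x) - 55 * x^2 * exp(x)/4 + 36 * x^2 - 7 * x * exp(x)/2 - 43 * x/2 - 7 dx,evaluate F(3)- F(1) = -495*exp(3)/4 + 23*E/4 + 212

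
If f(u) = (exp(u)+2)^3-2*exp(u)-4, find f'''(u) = 27*exp(3*u) + 48*exp(2*u) + 10*exp(u)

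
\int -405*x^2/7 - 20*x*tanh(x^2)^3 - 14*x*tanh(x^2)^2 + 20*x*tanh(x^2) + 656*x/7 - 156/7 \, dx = -135*x^3/7 + 279*x^2/7 - 156*x/7 + 5*tanh(x^2)^2 + 7*tanh(x^2) + C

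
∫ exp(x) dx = exp(x) + C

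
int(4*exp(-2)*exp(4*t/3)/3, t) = exp(4*t/3 - 2) + C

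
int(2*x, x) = x^2 + C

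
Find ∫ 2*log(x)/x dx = log(x)^2 + C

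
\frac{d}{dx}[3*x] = 3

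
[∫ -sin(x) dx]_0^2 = -1 + cos(2)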